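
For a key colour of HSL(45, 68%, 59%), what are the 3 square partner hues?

A square tetradic scheme places four hues every 90°.
45 + 90 = 135°
45 + 180 = 225°
45 + 270 = 315°

135°, 225° and 315°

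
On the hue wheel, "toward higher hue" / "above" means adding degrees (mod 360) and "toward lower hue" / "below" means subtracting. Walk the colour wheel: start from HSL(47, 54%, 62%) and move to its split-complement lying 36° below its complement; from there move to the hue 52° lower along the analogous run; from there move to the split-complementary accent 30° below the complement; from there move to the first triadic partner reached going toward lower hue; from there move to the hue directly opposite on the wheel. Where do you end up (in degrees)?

349°

+144° (split-comp 36° ↓): 47 + 144 = 191°
−52° (analog 52° ↓): 191 − 52 = 139°
+150° (split-comp 30° ↓): 139 + 150 = 289°
−120° (triadic ↓): 289 − 120 = 169°
+180° (complement): 169 + 180 = 349°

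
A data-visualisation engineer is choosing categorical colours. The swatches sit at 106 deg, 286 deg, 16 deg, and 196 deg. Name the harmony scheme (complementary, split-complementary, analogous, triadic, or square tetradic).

square tetradic

Sort the hues: 16°, 106°, 196°, 286°.
Successive gaps around the wheel: 90°, 90°, 90°, 90°.
Four hues every 90° form a square tetradic scheme.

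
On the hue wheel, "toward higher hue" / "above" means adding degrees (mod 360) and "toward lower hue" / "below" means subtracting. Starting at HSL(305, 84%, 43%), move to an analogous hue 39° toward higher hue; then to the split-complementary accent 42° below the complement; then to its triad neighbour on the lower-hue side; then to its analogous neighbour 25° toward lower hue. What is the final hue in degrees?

305 + 39 = 344°   (analog 39° ↑)
344 + 138 = 482 → 482 − 360 = 122°   (split-comp 42° ↓)
122 − 120 = 2°   (triadic ↓)
2 − 25 = -23 → -23 + 360 = 337°   (analog 25° ↓)

337°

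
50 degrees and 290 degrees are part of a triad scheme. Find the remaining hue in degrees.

170°

A triad places three hues 120° apart.
The full set through 50° is {50°, 170°, 290°}.
Given {50°, 290°}, the missing hue is 170°.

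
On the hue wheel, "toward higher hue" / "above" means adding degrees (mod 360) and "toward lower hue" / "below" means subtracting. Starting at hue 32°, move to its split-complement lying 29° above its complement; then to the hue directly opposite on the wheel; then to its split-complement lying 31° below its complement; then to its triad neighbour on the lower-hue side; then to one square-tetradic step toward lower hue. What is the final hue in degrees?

0°

32 + 209 = 241°   (split-comp 29° ↑)
241 + 180 = 421 → 421 − 360 = 61°   (complement)
61 + 149 = 210°   (split-comp 31° ↓)
210 − 120 = 90°   (triadic ↓)
90 − 90 = 0°   (square ↓)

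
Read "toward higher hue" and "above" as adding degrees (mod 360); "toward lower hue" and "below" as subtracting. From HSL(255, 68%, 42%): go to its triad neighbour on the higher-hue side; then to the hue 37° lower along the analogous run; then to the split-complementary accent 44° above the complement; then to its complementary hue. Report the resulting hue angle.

22°

+120° (triadic ↑): 255 + 120 = 375 → 375 − 360 = 15°
−37° (analog 37° ↓): 15 − 37 = -22 → -22 + 360 = 338°
+224° (split-comp 44° ↑): 338 + 224 = 562 → 562 − 360 = 202°
+180° (complement): 202 + 180 = 382 → 382 − 360 = 22°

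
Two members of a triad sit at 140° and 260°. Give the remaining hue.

A triad spaces three hues 120° apart.
The full set is {20°, 140°, 260°}.

20°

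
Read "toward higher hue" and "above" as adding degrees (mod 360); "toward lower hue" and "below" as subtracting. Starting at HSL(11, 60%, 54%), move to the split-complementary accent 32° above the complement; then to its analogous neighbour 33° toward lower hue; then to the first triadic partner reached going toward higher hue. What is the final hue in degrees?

310°

11 + 212 = 223°   (split-comp 32° ↑)
223 − 33 = 190°   (analog 33° ↓)
190 + 120 = 310°   (triadic ↑)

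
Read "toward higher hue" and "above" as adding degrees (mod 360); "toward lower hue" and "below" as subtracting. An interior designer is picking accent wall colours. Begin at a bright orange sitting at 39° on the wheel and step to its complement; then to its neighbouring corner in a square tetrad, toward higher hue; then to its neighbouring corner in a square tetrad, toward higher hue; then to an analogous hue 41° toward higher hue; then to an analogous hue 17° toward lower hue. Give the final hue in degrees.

63°

39 + 180 = 219°   (complement)
219 + 90 = 309°   (square ↑)
309 + 90 = 399 → 399 − 360 = 39°   (square ↑)
39 + 41 = 80°   (analog 41° ↑)
80 − 17 = 63°   (analog 17° ↓)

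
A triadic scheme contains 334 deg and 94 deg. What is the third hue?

A triad spaces three hues 120° apart.
The full set is {94°, 214°, 334°}.

214°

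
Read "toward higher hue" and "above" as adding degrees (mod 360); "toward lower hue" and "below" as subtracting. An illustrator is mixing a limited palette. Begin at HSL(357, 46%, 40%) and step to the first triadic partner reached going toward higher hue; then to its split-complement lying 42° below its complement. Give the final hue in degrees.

255°

357 + 120 = 477 → 477 − 360 = 117°   (triadic ↑)
117 + 138 = 255°   (split-comp 42° ↓)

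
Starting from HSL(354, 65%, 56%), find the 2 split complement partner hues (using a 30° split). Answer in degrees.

Complement of 354°: 354 + 180 = 534 → 534 − 360 = 174°
174 − 30 = 144°
174 + 30 = 204°

144° and 204°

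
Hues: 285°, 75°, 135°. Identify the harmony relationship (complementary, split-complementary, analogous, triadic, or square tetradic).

Sort the hues: 75°, 135°, 285°.
Successive gaps around the wheel: 60°, 150°, 150°.
Two 150° gaps and one 60° gap — a base hue opposite a pair of accents 30° either side of its complement — is the split-complementary pattern.

split-complementary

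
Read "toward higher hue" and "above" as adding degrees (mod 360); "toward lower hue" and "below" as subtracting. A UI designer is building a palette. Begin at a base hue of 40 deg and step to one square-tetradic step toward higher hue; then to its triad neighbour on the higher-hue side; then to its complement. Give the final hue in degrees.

+90° (square ↑): 40 + 90 = 130°
+120° (triadic ↑): 130 + 120 = 250°
+180° (complement): 250 + 180 = 430 → 430 − 360 = 70°

70°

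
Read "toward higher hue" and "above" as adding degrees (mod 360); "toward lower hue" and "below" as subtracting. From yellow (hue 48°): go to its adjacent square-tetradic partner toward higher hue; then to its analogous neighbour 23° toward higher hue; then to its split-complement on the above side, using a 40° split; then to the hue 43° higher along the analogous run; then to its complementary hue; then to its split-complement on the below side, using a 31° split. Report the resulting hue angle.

48 + 90 = 138°   (square ↑)
138 + 23 = 161°   (analog 23° ↑)
161 + 220 = 381 → 381 − 360 = 21°   (split-comp 40° ↑)
21 + 43 = 64°   (analog 43° ↑)
64 + 180 = 244°   (complement)
244 + 149 = 393 → 393 − 360 = 33°   (split-comp 31° ↓)

33°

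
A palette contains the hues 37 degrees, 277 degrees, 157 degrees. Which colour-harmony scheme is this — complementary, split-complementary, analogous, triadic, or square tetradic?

triadic

Sort the hues: 37°, 157°, 277°.
Successive gaps around the wheel: 120°, 120°, 120°.
Three hues equally spaced 120° apart form a triad.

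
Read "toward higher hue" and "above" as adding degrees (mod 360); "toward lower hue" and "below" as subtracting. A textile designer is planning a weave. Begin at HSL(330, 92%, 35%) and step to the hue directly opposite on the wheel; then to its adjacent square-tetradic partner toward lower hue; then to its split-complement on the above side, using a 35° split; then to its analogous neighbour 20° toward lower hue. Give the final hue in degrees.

255°

+180° (complement): 330 + 180 = 510 → 510 − 360 = 150°
−90° (square ↓): 150 − 90 = 60°
+215° (split-comp 35° ↑): 60 + 215 = 275°
−20° (analog 20° ↓): 275 − 20 = 255°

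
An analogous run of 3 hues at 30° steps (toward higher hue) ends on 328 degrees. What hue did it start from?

268°

2 steps of 30° (toward higher hue) give a net shift of +60°.
Start = end − shift: 328 − 60 = 268°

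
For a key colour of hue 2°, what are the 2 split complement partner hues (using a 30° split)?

Split-complementary hues sit 30° either side of the complement.
Complement of 2°: 2 + 180 = 182°
182 − 30 = 152°
182 + 30 = 212°

152° and 212°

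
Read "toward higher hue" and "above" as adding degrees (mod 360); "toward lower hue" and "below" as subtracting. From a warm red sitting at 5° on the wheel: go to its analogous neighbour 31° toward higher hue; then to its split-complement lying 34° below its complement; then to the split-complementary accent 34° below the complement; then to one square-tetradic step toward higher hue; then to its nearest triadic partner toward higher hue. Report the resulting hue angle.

178°

analog 31° ↑ +31°: 5 + 31 = 36°
split-comp 34° ↓ +146°: 36 + 146 = 182°
split-comp 34° ↓ +146°: 182 + 146 = 328°
square ↑ +90°: 328 + 90 = 418 → 418 − 360 = 58°
triadic ↑ +120°: 58 + 120 = 178°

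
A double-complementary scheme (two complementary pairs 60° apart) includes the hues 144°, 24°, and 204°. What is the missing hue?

324°

A rectangular tetradic uses two complementary pairs 60° apart: offsets 0°, 60°, 180°, 240°.
Among {24°, 144°, 204°}, 24° and 204° are a 180° pair.
The remaining hue 144° needs its own complement: 144 + 180 = 324°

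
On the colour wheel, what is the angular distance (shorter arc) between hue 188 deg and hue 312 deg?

|188 − 312| = 124.
124 ≤ 180, so the shorter arc is 124°.

124°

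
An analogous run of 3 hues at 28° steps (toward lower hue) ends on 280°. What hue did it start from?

2 steps of 28° (toward lower hue) give a net shift of −56°.
Start = end − shift: 280 + 56 = 336°

336°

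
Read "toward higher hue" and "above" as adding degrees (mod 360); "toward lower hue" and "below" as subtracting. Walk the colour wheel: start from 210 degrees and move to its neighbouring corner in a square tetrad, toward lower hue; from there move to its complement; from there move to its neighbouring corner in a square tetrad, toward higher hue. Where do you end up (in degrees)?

30°

210 − 90 = 120°   (square ↓)
120 + 180 = 300°   (complement)
300 + 90 = 390 → 390 − 360 = 30°   (square ↑)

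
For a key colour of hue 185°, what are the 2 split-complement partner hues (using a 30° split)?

335° and 35°

Split-complementary hues sit 30° either side of the complement.
Complement of 185°: 185 + 180 = 365 → 365 − 360 = 5°
5 − 30 = -25 → -25 + 360 = 335°
5 + 30 = 35°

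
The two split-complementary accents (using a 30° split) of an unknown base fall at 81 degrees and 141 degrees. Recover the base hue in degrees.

291°

The accents sit 30° either side of the complement, so the complement is their short-arc midpoint on the wheel.
Short-arc midpoint of 81° and 141°: 111°.
Base is 180° from the complement: 111 − 180 = -69 → -69 + 360 = 291°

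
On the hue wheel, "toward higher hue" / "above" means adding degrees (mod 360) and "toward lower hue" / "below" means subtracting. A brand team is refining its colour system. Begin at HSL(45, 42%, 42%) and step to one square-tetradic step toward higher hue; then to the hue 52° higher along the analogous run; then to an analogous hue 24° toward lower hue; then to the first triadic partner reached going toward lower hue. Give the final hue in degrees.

43°

square ↑ +90°: 45 + 90 = 135°
analog 52° ↑ +52°: 135 + 52 = 187°
analog 24° ↓ −24°: 187 − 24 = 163°
triadic ↓ −120°: 163 − 120 = 43°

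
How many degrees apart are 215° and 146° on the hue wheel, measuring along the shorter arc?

69°

|215 − 146| = 69.
69 ≤ 180, so the shorter arc is 69°.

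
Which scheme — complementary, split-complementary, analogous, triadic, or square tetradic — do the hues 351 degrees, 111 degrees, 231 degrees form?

triadic

Sort the hues: 111°, 231°, 351°.
Successive gaps around the wheel: 120°, 120°, 120°.
Three hues equally spaced 120° apart form a triad.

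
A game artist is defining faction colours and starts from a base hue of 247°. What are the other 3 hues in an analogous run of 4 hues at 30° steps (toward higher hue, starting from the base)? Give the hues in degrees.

277°, 307°, 337°

Analogous hues sit every 30° along the wheel.
247 + 30 = 277°
247 + 60 = 307°
247 + 90 = 337°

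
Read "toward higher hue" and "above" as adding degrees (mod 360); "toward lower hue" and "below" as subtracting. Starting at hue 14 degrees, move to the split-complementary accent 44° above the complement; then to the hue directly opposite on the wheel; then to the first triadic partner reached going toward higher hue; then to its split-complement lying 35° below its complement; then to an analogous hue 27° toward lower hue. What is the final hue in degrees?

split-comp 44° ↑ +224°: 14 + 224 = 238°
complement +180°: 238 + 180 = 418 → 418 − 360 = 58°
triadic ↑ +120°: 58 + 120 = 178°
split-comp 35° ↓ +145°: 178 + 145 = 323°
analog 27° ↓ −27°: 323 − 27 = 296°

296°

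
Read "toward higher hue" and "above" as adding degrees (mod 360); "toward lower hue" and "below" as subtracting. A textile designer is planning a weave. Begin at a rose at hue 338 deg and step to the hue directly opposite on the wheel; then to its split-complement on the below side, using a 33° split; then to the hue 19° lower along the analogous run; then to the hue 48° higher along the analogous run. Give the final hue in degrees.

334°

338 + 180 = 518 → 518 − 360 = 158°   (complement)
158 + 147 = 305°   (split-comp 33° ↓)
305 − 19 = 286°   (analog 19° ↓)
286 + 48 = 334°   (analog 48° ↑)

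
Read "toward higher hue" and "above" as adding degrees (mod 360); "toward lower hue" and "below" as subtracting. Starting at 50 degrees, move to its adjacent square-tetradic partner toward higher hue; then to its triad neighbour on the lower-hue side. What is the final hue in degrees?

square ↑ +90°: 50 + 90 = 140°
triadic ↓ −120°: 140 − 120 = 20°

20°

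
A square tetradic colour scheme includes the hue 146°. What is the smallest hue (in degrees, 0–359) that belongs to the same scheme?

A square tetradic scheme places four hues every 90°.
The full set through 146° is {56°, 146°, 236°, 326°}.

56°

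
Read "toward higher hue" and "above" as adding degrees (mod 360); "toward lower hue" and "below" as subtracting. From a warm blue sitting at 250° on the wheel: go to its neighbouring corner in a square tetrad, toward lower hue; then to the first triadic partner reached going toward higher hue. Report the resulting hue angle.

280°

250 − 90 = 160°   (square ↓)
160 + 120 = 280°   (triadic ↑)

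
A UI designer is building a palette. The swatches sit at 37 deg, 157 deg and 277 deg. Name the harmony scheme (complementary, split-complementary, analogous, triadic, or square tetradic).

Sort the hues: 37°, 157°, 277°.
Successive gaps around the wheel: 120°, 120°, 120°.
Three hues equally spaced 120° apart form a triad.

triadic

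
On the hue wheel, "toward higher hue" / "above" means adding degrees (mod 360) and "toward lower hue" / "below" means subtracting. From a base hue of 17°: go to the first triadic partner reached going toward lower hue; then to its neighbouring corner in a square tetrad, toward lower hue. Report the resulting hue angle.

167°

triadic ↓ −120°: 17 − 120 = -103 → -103 + 360 = 257°
square ↓ −90°: 257 − 90 = 167°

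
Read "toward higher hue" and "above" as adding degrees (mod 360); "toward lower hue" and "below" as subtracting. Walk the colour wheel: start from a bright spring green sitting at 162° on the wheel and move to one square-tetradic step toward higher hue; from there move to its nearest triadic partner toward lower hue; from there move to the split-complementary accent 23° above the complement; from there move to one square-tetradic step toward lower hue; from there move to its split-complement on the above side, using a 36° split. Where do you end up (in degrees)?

101°

square ↑ +90°: 162 + 90 = 252°
triadic ↓ −120°: 252 − 120 = 132°
split-comp 23° ↑ +203°: 132 + 203 = 335°
square ↓ −90°: 335 − 90 = 245°
split-comp 36° ↑ +216°: 245 + 216 = 461 → 461 − 360 = 101°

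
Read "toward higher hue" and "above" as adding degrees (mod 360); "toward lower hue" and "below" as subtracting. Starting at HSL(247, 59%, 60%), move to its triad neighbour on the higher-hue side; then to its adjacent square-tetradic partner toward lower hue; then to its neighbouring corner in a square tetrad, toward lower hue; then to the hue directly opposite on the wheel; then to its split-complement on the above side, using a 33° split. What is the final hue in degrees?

220°

+120° (triadic ↑): 247 + 120 = 367 → 367 − 360 = 7°
−90° (square ↓): 7 − 90 = -83 → -83 + 360 = 277°
−90° (square ↓): 277 − 90 = 187°
+180° (complement): 187 + 180 = 367 → 367 − 360 = 7°
+213° (split-comp 33° ↑): 7 + 213 = 220°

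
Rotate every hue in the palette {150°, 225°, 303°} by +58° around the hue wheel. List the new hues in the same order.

150 + 58 = 208°
225 + 58 = 283°
303 + 58 = 361 → 361 − 360 = 1°

208°, 283°, 1°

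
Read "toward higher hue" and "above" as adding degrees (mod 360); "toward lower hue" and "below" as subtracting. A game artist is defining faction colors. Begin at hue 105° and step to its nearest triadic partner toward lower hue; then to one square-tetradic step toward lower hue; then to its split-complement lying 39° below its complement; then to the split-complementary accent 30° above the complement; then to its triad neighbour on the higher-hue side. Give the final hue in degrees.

triadic ↓ −120°: 105 − 120 = -15 → -15 + 360 = 345°
square ↓ −90°: 345 − 90 = 255°
split-comp 39° ↓ +141°: 255 + 141 = 396 → 396 − 360 = 36°
split-comp 30° ↑ +210°: 36 + 210 = 246°
triadic ↑ +120°: 246 + 120 = 366 → 366 − 360 = 6°

6°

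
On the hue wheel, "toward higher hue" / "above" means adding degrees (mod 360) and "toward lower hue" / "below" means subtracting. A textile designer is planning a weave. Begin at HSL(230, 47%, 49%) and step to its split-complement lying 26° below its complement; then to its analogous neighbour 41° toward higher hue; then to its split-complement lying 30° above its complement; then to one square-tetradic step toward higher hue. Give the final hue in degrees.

+154° (split-comp 26° ↓): 230 + 154 = 384 → 384 − 360 = 24°
+41° (analog 41° ↑): 24 + 41 = 65°
+210° (split-comp 30° ↑): 65 + 210 = 275°
+90° (square ↑): 275 + 90 = 365 → 365 − 360 = 5°

5°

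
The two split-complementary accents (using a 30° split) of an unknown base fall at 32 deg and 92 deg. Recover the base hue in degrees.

The accents sit 30° either side of the complement, so the complement is their short-arc midpoint on the wheel.
Short-arc midpoint of 32° and 92°: 62°.
Base is 180° from the complement: 62 − 180 = -118 → -118 + 360 = 242°

242°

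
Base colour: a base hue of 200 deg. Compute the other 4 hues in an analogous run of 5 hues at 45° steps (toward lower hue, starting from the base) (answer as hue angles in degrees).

Analogous hues sit every 45° along the wheel.
200 − 45 = 155°
200 − 90 = 110°
200 − 135 = 65°
200 − 180 = 20°

155°, 110°, 65°, and 20°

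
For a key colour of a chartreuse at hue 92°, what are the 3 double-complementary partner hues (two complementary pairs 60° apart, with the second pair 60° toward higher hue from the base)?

A rectangular tetradic uses two complementary pairs 60° apart: offsets 0°, 60°, 180°, 240°.
92 + 60 = 152°
92 + 180 = 272°
92 + 240 = 332°

152°, 272° and 332°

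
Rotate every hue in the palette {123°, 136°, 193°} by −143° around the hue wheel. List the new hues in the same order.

123 − 143 = -20 → -20 + 360 = 340°
136 − 143 = -7 → -7 + 360 = 353°
193 − 143 = 50°

340°, 353°, 50°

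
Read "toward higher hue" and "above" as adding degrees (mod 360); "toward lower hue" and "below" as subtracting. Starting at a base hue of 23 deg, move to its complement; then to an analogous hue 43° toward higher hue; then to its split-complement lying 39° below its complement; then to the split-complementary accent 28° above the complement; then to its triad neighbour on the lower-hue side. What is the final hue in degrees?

115°

complement +180°: 23 + 180 = 203°
analog 43° ↑ +43°: 203 + 43 = 246°
split-comp 39° ↓ +141°: 246 + 141 = 387 → 387 − 360 = 27°
split-comp 28° ↑ +208°: 27 + 208 = 235°
triadic ↓ −120°: 235 − 120 = 115°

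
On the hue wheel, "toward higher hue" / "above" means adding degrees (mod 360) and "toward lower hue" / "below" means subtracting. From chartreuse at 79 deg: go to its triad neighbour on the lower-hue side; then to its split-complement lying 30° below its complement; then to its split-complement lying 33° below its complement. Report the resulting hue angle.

256°

triadic ↓ −120°: 79 − 120 = -41 → -41 + 360 = 319°
split-comp 30° ↓ +150°: 319 + 150 = 469 → 469 − 360 = 109°
split-comp 33° ↓ +147°: 109 + 147 = 256°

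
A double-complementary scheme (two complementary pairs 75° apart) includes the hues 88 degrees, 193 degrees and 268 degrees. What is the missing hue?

13°

A rectangular tetradic uses two complementary pairs 75° apart: offsets 0°, 75°, 180°, 255°.
Among {88°, 193°, 268°}, 268° and 88° are a 180° pair.
The remaining hue 193° needs its own complement: 193 + 180 = 373 → 373 − 360 = 13°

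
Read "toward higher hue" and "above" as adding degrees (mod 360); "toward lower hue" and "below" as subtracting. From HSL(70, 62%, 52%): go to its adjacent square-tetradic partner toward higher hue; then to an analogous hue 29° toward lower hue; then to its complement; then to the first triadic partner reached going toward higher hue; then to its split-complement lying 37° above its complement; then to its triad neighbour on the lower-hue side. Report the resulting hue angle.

168°

+90° (square ↑): 70 + 90 = 160°
−29° (analog 29° ↓): 160 − 29 = 131°
+180° (complement): 131 + 180 = 311°
+120° (triadic ↑): 311 + 120 = 431 → 431 − 360 = 71°
+217° (split-comp 37° ↑): 71 + 217 = 288°
−120° (triadic ↓): 288 − 120 = 168°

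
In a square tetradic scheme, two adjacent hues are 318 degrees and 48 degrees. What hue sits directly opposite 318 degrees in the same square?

A square tetradic scheme places four hues 90° apart; opposite corners are 180° apart.
318 + 180 = 498 → 498 − 360 = 138°

138°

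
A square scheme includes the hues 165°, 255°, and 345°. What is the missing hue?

A square tetradic scheme places four hues every 90°.
The full set through 165° is {75°, 165°, 255°, 345°}.
Given {165°, 255°, 345°}, the missing hue is 75°.

75°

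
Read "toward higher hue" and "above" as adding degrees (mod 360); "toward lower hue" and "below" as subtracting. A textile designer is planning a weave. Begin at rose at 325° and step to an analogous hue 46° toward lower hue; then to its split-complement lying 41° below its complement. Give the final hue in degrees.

325 − 46 = 279°   (analog 46° ↓)
279 + 139 = 418 → 418 − 360 = 58°   (split-comp 41° ↓)

58°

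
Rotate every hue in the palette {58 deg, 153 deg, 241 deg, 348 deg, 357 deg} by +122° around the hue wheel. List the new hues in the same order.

58 + 122 = 180°
153 + 122 = 275°
241 + 122 = 363 → 363 − 360 = 3°
348 + 122 = 470 → 470 − 360 = 110°
357 + 122 = 479 → 479 − 360 = 119°

180°, 275°, 3°, 110°, 119°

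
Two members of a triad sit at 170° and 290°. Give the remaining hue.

50°

A triad spaces three hues 120° apart.
The full set is {50°, 170°, 290°}.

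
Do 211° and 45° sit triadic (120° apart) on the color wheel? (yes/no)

Angular distance: |211 − 45| = 166 = 166°.
Triadic (120° apart) requires 120°.

no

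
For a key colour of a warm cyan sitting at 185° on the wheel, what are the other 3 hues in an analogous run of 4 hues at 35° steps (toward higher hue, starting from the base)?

Analogous hues sit every 35° along the wheel.
185 + 35 = 220°
185 + 70 = 255°
185 + 105 = 290°

220°, 255°, and 290°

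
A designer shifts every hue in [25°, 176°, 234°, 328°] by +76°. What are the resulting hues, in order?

25 + 76 = 101°
176 + 76 = 252°
234 + 76 = 310°
328 + 76 = 404 → 404 − 360 = 44°

101°, 252°, 310°, 44°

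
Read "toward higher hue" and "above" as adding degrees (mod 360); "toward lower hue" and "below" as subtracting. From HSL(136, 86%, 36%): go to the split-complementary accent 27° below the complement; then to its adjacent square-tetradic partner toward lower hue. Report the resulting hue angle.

199°

+153° (split-comp 27° ↓): 136 + 153 = 289°
−90° (square ↓): 289 − 90 = 199°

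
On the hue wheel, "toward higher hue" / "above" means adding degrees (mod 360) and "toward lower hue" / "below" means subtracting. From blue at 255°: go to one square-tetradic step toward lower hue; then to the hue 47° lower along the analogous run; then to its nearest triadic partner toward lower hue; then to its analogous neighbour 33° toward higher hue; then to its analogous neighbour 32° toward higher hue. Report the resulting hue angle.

−90° (square ↓): 255 − 90 = 165°
−47° (analog 47° ↓): 165 − 47 = 118°
−120° (triadic ↓): 118 − 120 = -2 → -2 + 360 = 358°
+33° (analog 33° ↑): 358 + 33 = 391 → 391 − 360 = 31°
+32° (analog 32° ↑): 31 + 32 = 63°

63°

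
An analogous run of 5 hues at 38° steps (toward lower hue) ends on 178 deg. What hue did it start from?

4 steps of 38° (toward lower hue) give a net shift of −152°.
Start = end − shift: 178 + 152 = 330°

330°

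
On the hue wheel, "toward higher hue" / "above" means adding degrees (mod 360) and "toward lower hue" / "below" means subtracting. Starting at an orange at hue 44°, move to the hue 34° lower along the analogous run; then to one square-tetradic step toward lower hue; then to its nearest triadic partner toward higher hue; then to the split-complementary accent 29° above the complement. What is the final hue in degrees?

−34° (analog 34° ↓): 44 − 34 = 10°
−90° (square ↓): 10 − 90 = -80 → -80 + 360 = 280°
+120° (triadic ↑): 280 + 120 = 400 → 400 − 360 = 40°
+209° (split-comp 29° ↑): 40 + 209 = 249°

249°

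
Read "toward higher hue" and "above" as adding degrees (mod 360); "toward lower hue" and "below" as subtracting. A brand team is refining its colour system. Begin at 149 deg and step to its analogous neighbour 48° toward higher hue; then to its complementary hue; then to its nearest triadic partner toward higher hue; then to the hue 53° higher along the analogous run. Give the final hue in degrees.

190°

149 + 48 = 197°   (analog 48° ↑)
197 + 180 = 377 → 377 − 360 = 17°   (complement)
17 + 120 = 137°   (triadic ↑)
137 + 53 = 190°   (analog 53° ↑)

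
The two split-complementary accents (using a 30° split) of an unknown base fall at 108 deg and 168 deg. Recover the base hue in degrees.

318°

The accents sit 30° either side of the complement, so the complement is their short-arc midpoint on the wheel.
Short-arc midpoint of 108° and 168°: 138°.
Base is 180° from the complement: 138 − 180 = -42 → -42 + 360 = 318°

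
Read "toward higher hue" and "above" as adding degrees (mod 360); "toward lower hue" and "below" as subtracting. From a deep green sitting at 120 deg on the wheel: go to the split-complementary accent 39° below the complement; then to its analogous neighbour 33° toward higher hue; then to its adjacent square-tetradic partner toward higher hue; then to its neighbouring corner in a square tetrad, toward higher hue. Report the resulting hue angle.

+141° (split-comp 39° ↓): 120 + 141 = 261°
+33° (analog 33° ↑): 261 + 33 = 294°
+90° (square ↑): 294 + 90 = 384 → 384 − 360 = 24°
+90° (square ↑): 24 + 90 = 114°

114°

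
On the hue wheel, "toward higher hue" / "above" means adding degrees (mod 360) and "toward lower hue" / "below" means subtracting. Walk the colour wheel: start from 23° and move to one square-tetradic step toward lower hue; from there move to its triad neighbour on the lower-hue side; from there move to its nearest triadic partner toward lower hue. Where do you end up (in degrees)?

−90° (square ↓): 23 − 90 = -67 → -67 + 360 = 293°
−120° (triadic ↓): 293 − 120 = 173°
−120° (triadic ↓): 173 − 120 = 53°

53°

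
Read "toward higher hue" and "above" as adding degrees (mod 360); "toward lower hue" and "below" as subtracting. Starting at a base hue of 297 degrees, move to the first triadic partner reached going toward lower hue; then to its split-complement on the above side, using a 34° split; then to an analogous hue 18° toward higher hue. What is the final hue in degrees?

49°

−120° (triadic ↓): 297 − 120 = 177°
+214° (split-comp 34° ↑): 177 + 214 = 391 → 391 − 360 = 31°
+18° (analog 18° ↑): 31 + 18 = 49°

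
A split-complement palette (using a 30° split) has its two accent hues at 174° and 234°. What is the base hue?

24°

The accents sit 30° either side of the complement, so the complement is their short-arc midpoint on the wheel.
Short-arc midpoint of 174° and 234°: 204°.
Base is 180° from the complement: 204 − 180 = 24°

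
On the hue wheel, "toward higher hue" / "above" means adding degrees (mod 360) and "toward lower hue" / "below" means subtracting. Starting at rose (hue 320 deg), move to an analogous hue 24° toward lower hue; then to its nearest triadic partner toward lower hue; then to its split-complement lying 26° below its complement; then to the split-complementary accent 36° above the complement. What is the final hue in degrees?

186°

−24° (analog 24° ↓): 320 − 24 = 296°
−120° (triadic ↓): 296 − 120 = 176°
+154° (split-comp 26° ↓): 176 + 154 = 330°
+216° (split-comp 36° ↑): 330 + 216 = 546 → 546 − 360 = 186°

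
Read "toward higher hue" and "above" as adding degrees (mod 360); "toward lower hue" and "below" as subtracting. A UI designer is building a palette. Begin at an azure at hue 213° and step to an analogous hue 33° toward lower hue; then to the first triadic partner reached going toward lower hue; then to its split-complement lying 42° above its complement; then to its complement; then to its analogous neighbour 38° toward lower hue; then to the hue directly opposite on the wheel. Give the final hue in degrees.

244°

analog 33° ↓ −33°: 213 − 33 = 180°
triadic ↓ −120°: 180 − 120 = 60°
split-comp 42° ↑ +222°: 60 + 222 = 282°
complement +180°: 282 + 180 = 462 → 462 − 360 = 102°
analog 38° ↓ −38°: 102 − 38 = 64°
complement +180°: 64 + 180 = 244°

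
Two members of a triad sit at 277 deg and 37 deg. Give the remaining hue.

A triad spaces three hues 120° apart.
The full set is {37°, 157°, 277°}.

157°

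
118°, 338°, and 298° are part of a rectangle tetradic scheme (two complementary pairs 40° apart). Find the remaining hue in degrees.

158°

A rectangular tetradic uses two complementary pairs 40° apart: offsets 0°, 40°, 180°, 220°.
Among {118°, 298°, 338°}, 298° and 118° are a 180° pair.
The remaining hue 338° needs its own complement: 338 + 180 = 518 → 518 − 360 = 158°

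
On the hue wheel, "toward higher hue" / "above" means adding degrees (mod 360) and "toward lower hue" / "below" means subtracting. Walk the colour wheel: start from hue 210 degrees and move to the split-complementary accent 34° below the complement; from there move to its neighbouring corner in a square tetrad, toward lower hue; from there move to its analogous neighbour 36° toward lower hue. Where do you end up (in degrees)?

230°

+146° (split-comp 34° ↓): 210 + 146 = 356°
−90° (square ↓): 356 − 90 = 266°
−36° (analog 36° ↓): 266 − 36 = 230°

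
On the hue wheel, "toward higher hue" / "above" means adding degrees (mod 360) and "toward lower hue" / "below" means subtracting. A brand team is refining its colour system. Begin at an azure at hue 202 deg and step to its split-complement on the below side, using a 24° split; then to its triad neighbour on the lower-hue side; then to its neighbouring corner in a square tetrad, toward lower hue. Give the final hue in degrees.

+156° (split-comp 24° ↓): 202 + 156 = 358°
−120° (triadic ↓): 358 − 120 = 238°
−90° (square ↓): 238 − 90 = 148°

148°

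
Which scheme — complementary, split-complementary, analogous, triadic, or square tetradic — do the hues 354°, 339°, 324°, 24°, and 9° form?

analogous

Sort the hues: 9°, 24°, 324°, 339°, 354°.
Successive gaps around the wheel: 15°, 300°, 15°, 15°, 15°.
A run of hues at equal small steps (15°) with one large closing gap is an analogous group.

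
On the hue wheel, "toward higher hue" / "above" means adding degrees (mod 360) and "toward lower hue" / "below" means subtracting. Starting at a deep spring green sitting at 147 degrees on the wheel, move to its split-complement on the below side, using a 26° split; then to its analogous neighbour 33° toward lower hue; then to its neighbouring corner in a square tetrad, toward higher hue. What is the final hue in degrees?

358°

+154° (split-comp 26° ↓): 147 + 154 = 301°
−33° (analog 33° ↓): 301 − 33 = 268°
+90° (square ↑): 268 + 90 = 358°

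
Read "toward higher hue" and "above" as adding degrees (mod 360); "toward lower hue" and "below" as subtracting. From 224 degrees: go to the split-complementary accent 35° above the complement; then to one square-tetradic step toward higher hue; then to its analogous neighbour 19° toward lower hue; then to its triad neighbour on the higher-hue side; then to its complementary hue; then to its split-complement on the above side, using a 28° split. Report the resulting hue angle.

+215° (split-comp 35° ↑): 224 + 215 = 439 → 439 − 360 = 79°
+90° (square ↑): 79 + 90 = 169°
−19° (analog 19° ↓): 169 − 19 = 150°
+120° (triadic ↑): 150 + 120 = 270°
+180° (complement): 270 + 180 = 450 → 450 − 360 = 90°
+208° (split-comp 28° ↑): 90 + 208 = 298°

298°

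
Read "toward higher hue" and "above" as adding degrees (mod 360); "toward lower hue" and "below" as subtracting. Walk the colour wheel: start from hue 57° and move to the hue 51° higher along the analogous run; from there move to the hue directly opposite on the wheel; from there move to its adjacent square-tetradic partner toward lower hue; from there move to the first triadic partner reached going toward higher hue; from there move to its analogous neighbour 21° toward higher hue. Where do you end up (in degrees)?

analog 51° ↑ +51°: 57 + 51 = 108°
complement +180°: 108 + 180 = 288°
square ↓ −90°: 288 − 90 = 198°
triadic ↑ +120°: 198 + 120 = 318°
analog 21° ↑ +21°: 318 + 21 = 339°

339°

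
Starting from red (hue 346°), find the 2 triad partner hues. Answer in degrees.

A triad places three hues 120° apart.
346 + 120 = 466 → 466 − 360 = 106°
346 + 240 = 586 → 586 − 360 = 226°

106° and 226°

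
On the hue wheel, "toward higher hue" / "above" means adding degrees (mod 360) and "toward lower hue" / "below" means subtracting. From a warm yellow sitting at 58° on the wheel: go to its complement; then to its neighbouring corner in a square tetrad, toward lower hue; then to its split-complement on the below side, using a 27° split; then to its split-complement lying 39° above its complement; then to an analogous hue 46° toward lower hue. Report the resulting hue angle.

complement +180°: 58 + 180 = 238°
square ↓ −90°: 238 − 90 = 148°
split-comp 27° ↓ +153°: 148 + 153 = 301°
split-comp 39° ↑ +219°: 301 + 219 = 520 → 520 − 360 = 160°
analog 46° ↓ −46°: 160 − 46 = 114°

114°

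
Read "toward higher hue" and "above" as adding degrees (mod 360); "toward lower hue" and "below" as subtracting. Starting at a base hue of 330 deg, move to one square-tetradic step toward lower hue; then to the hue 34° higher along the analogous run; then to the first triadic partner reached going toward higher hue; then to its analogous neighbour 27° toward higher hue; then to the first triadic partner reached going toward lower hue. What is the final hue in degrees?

330 − 90 = 240°   (square ↓)
240 + 34 = 274°   (analog 34° ↑)
274 + 120 = 394 → 394 − 360 = 34°   (triadic ↑)
34 + 27 = 61°   (analog 27° ↑)
61 − 120 = -59 → -59 + 360 = 301°   (triadic ↓)

301°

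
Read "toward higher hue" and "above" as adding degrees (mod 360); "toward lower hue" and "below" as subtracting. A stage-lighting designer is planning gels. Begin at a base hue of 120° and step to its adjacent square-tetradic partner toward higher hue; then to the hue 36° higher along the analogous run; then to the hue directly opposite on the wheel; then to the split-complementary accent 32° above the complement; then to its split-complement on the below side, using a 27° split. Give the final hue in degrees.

120 + 90 = 210°   (square ↑)
210 + 36 = 246°   (analog 36° ↑)
246 + 180 = 426 → 426 − 360 = 66°   (complement)
66 + 212 = 278°   (split-comp 32° ↑)
278 + 153 = 431 → 431 − 360 = 71°   (split-comp 27° ↓)

71°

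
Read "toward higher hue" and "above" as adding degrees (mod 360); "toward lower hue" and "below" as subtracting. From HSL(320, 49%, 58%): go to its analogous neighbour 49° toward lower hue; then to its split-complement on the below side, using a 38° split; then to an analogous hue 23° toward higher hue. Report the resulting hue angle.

76°

320 − 49 = 271°   (analog 49° ↓)
271 + 142 = 413 → 413 − 360 = 53°   (split-comp 38° ↓)
53 + 23 = 76°   (analog 23° ↑)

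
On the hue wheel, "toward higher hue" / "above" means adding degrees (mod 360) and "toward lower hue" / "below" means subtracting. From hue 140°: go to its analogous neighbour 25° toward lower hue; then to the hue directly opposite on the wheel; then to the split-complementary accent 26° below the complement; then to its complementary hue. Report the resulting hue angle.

analog 25° ↓ −25°: 140 − 25 = 115°
complement +180°: 115 + 180 = 295°
split-comp 26° ↓ +154°: 295 + 154 = 449 → 449 − 360 = 89°
complement +180°: 89 + 180 = 269°

269°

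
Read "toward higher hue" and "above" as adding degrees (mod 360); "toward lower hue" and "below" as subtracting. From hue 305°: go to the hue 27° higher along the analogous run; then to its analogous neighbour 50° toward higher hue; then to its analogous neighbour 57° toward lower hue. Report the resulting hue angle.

325°

analog 27° ↑ +27°: 305 + 27 = 332°
analog 50° ↑ +50°: 332 + 50 = 382 → 382 − 360 = 22°
analog 57° ↓ −57°: 22 − 57 = -35 → -35 + 360 = 325°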